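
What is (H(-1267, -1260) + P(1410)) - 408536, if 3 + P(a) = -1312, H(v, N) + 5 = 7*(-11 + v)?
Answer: -418802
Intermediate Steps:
H(v, N) = -82 + 7*v (H(v, N) = -5 + 7*(-11 + v) = -5 + (-77 + 7*v) = -82 + 7*v)
P(a) = -1315 (P(a) = -3 - 1312 = -1315)
(H(-1267, -1260) + P(1410)) - 408536 = ((-82 + 7*(-1267)) - 1315) - 408536 = ((-82 - 8869) - 1315) - 408536 = (-8951 - 1315) - 408536 = -10266 - 408536 = -418802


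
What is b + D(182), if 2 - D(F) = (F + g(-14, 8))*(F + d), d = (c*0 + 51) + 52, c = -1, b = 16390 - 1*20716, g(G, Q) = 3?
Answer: -57049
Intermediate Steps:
b = -4326 (b = 16390 - 20716 = -4326)
d = 103 (d = (-1*0 + 51) + 52 = (0 + 51) + 52 = 51 + 52 = 103)
D(F) = 2 - (3 + F)*(103 + F) (D(F) = 2 - (F + 3)*(F + 103) = 2 - (3 + F)*(103 + F))
b + D(182) = -4326 + (-307 - 1*182² - 106*182) = -4326 + (-307 - 1*33124 - 19292) = -4326 + (-307 - 33124 - 19292) = -4326 - 52723 = -57049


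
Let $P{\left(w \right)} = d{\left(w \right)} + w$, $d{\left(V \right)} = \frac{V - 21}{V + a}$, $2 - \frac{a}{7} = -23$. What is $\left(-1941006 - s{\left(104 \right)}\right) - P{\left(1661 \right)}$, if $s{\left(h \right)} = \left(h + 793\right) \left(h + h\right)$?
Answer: $- \frac{977322947}{459} \approx -2.1292 \cdot 10^{6}$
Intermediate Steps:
$a = 175$ ($a = 14 - -161 = 14 + 161 = 175$)
$s{\left(h \right)} = 2 h \left(793 + h\right)$ ($s{\left(h \right)} = \left(793 + h\right) 2 h = 2 h \left(793 + h\right)$)
$d{\left(V \right)} = \frac{-21 + V}{175 + V}$ ($d{\left(V \right)} = \frac{V - 21}{V + 175} = \frac{-21 + V}{175 + V}$)
$P{\left(w \right)} = w + \frac{-21 + w}{175 + w}$ ($P{\left(w \right)} = \frac{-21 + w}{175 + w} + w = w + \frac{-21 + w}{175 + w}$)
$\left(-1941006 - s{\left(104 \right)}\right) - P{\left(1661 \right)} = \left(-1941006 - 2 \cdot 104 \left(793 + 104\right)\right) - \frac{-21 + 1661 + 1661 \left(175 + 1661\right)}{175 + 1661} = \left(-1941006 - 2 \cdot 104 \cdot 897\right) - \frac{-21 + 1661 + 1661 \cdot 1836}{1836} = \left(-1941006 - 186576\right) - \frac{-21 + 1661 + 3049596}{1836} = \left(-1941006 - 186576\right) - \frac{1}{1836} \cdot 3051236 = -2127582 - \frac{762809}{459} = - \frac{977322947}{459}$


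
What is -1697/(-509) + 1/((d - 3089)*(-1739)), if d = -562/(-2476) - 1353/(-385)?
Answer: 394513372059633/118330757308411 ≈ 3.3340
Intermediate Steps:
d = 162109/43330 (d = -562*(-1/2476) - 1353*(-1/385) = 281/1238 + 123/35 = 162109/43330 ≈ 3.7413)
-1697/(-509) + 1/((d - 3089)*(-1739)) = -1697/(-509) + 1/((162109/43330 - 3089)*(-1739)) = -1697*(-1/509) - 1/1739/(-133684261/43330) = 1697/509 - 43330/133684261*(-1/1739) = 1697/509 + 43330/232476929879 = 394513372059633/118330757308411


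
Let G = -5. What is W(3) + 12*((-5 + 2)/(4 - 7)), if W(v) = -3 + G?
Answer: 4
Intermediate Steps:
W(v) = -8 (W(v) = -3 - 5 = -8)
W(3) + 12*((-5 + 2)/(4 - 7)) = -8 + 12*((-5 + 2)/(4 - 7)) = -8 + 12*(-3/(-3)) = -8 + 12*(-3*(-⅓)) = -8 + 12*1 = -8 + 12 = 4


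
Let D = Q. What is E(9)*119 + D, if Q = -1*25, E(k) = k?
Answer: 1046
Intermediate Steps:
Q = -25
D = -25
E(9)*119 + D = 9*119 - 25 = 1071 - 25 = 1046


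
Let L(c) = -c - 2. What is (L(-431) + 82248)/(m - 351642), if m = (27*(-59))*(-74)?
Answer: -27559/77920 ≈ -0.35368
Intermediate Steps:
L(c) = -2 - c
m = 117882 (m = -1593*(-74) = 117882)
(L(-431) + 82248)/(m - 351642) = ((-2 - 1*(-431)) + 82248)/(117882 - 351642) = ((-2 + 431) + 82248)/(-233760) = (429 + 82248)*(-1/233760) = 82677*(-1/233760) = -27559/77920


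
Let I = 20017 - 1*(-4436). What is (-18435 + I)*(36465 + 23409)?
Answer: 360321732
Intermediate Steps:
I = 24453 (I = 20017 + 4436 = 24453)
(-18435 + I)*(36465 + 23409) = (-18435 + 24453)*(36465 + 23409) = 6018*59874 = 360321732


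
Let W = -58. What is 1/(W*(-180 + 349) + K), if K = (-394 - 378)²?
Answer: 1/586182 ≈ 1.7060e-6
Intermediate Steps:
K = 595984 (K = (-772)² = 595984)
1/(W*(-180 + 349) + K) = 1/(-58*(-180 + 349) + 595984) = 1/(-58*169 + 595984) = 1/(-9802 + 595984) = 1/586182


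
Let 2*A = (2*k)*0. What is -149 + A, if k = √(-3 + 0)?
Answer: -149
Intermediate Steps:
k = I*√3 (k = √(-3) = I*√3 ≈ 1.732*I)
A = 0 (A = ((2*(I*√3))*0)/2 = ((2*I*√3)*0)/2 = (½)*0 = 0)
-149 + A = -149 + 0 = -149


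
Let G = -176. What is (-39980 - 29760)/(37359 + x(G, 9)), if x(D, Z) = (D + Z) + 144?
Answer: -17435/9334 ≈ -1.8679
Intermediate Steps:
x(D, Z) = 144 + D + Z
(-39980 - 29760)/(37359 + x(G, 9)) = (-39980 - 29760)/(37359 + (144 - 176 + 9)) = -69740/(37359 - 23) = -69740/37336 = -69740*1/37336 = -17435/9334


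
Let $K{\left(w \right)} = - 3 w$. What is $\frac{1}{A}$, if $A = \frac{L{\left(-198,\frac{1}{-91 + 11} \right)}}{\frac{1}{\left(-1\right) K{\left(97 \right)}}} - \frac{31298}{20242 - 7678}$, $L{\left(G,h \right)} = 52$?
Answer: $\frac{6282}{95043575} \approx 6.6096 \cdot 10^{-5}$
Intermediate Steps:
$A = \frac{95043575}{6282}$ ($A = \frac{52}{\frac{1}{\left(-1\right) \left(\left(-3\right) 97\right)}} - \frac{31298}{20242 - 7678} = \frac{52}{\frac{1}{\left(-1\right) \left(-291\right)}} - \frac{31298}{12564} = \frac{52}{\frac{1}{291}} - \frac{15649}{6282} = 52 \frac{1}{\frac{1}{291}} - \frac{15649}{6282} = 52 \cdot 291 - \frac{15649}{6282} = 15132 - \frac{15649}{6282} = \frac{95043575}{6282} \approx 15130.0$)
$\frac{1}{A} = \frac{1}{\frac{95043575}{6282}} = \frac{6282}{95043575}$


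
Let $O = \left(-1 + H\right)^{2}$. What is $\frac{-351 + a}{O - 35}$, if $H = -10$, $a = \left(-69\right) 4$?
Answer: $- \frac{627}{86} \approx -7.2907$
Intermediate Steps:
$a = -276$
$O = 121$ ($O = \left(-1 - 10\right)^{2} = \left(-11\right)^{2} = 121$)
$\frac{-351 + a}{O - 35} = \frac{-351 - 276}{121 - 35} = - \frac{627}{86}$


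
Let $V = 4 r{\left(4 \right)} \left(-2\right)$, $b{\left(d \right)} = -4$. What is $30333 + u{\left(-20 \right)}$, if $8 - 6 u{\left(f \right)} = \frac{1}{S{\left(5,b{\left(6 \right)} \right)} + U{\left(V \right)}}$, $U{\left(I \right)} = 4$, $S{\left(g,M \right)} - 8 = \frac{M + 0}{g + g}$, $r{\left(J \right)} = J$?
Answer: $\frac{3518781}{116} \approx 30334.0$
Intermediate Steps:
$S{\left(g,M \right)} = 8 + \frac{M}{2 g}$ ($S{\left(g,M \right)} = 8 + \frac{M + 0}{g + g} = 8 + \frac{M}{2 g}$)
$V = -32$ ($V = 4 \cdot 4 \left(-2\right) = 16 \left(-2\right) = -32$)
$u{\left(f \right)} = \frac{153}{116}$ ($u{\left(f \right)} = \frac{4}{3} - \frac{1}{6 \left(\left(8 + \frac{1}{2} \left(-4\right) \frac{1}{5}\right) + 4\right)} = \frac{4}{3} - \frac{1}{6 \left(\left(8 - \frac{2}{5}\right) + 4\right)} = \frac{4}{3} - \frac{1}{6 \left(\frac{38}{5} + 4\right)} = \frac{4}{3} - \frac{1}{6 \cdot \frac{58}{5}} = \frac{4}{3} - \frac{5}{348} = \frac{153}{116}$)
$30333 + u{\left(-20 \right)} = 30333 + \frac{153}{116} = \frac{3518781}{116}$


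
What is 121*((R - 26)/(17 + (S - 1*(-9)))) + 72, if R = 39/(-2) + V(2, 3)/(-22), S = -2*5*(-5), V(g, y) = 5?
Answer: -61/76 ≈ -0.80263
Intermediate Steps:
S = 50 (S = -10*(-5) = 50)
R = -217/11 (R = 39/(-2) + 5/(-22) = 39*(-1/2) + 5*(-1/22) = -39/2 - 5/22 = -217/11 ≈ -19.727)
121*((R - 26)/(17 + (S - 1*(-9)))) + 72 = 121*((-217/11 - 26)/(17 + (50 - 1*(-9)))) + 72 = 121*(-503/(11*(17 + (50 + 9)))) + 72 = 121*(-503/(11*(17 + 59))) + 72 = 121*(-503/11/76) + 72 = 121*(-503/11*1/76) + 72 = 121*(-503/836) + 72 = -5533/76 + 72 = -61/76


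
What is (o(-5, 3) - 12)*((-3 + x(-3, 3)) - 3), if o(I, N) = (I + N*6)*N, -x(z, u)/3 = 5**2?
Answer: -2187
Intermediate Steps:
x(z, u) = -75 (x(z, u) = -3*5**2 = -3*25 = -75)
o(I, N) = N*(I + 6*N) (o(I, N) = (I + 6*N)*N = N*(I + 6*N))
(o(-5, 3) - 12)*((-3 + x(-3, 3)) - 3) = (3*(-5 + 6*3) - 12)*((-3 - 75) - 3) = (3*(-5 + 18) - 12)*(-78 - 3) = (3*13 - 12)*(-81) = (39 - 12)*(-81) = 27*(-81) = -2187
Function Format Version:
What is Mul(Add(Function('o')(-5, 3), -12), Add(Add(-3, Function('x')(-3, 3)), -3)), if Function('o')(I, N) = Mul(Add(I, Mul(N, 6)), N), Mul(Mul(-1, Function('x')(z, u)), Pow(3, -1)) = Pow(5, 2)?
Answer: -2187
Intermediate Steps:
Function('x')(z, u) = -75 (Function('x')(z, u) = Mul(-3, Pow(5, 2)) = Mul(-3, 25) = -75)
Function('o')(I, N) = Mul(N, Add(I, Mul(6, N))) (Function('o')(I, N) = Mul(Add(I, Mul(6, N)), N) = Mul(N, Add(I, Mul(6, N))))
Mul(Add(Function('o')(-5, 3), -12), Add(Add(-3, Function('x')(-3, 3)), -3)) = Mul(Add(Mul(3, Add(-5, Mul(6, 3))), -12), Add(Add(-3, -75), -3)) = Mul(Add(Mul(3, Add(-5, 18)), -12), Add(-78, -3)) = Mul(Add(Mul(3, 13), -12), -81) = Mul(Add(39, -12), -81) = Mul(27, -81) = -2187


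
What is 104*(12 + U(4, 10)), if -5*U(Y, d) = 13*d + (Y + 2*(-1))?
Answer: -7488/5 ≈ -1497.6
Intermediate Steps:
U(Y, d) = ⅖ - 13*d/5 - Y/5 (U(Y, d) = -(13*d + (Y + 2*(-1)))/5 = -(13*d + (Y - 2))/5 = -(13*d + (-2 + Y))/5 = -(-2 + Y + 13*d)/5 = ⅖ - 13*d/5 - Y/5)
104*(12 + U(4, 10)) = 104*(12 + (⅖ - 13/5*10 - ⅕*4)) = 104*(12 + (⅖ - 26 - ⅘)) = 104*(12 - 132/5) = 104*(-72/5) = -7488/5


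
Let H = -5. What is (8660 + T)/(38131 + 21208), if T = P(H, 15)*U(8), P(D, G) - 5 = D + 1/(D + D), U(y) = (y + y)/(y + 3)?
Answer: 476292/3263645 ≈ 0.14594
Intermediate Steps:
U(y) = 2*y/(3 + y) (U(y) = (2*y)/(3 + y) = 2*y/(3 + y))
P(D, G) = 5 + D + 1/(2*D) (P(D, G) = 5 + (D + 1/(D + D)) = 5 + (D + 1/(2*D)) = 5 + D + 1/(2*D))
T = -8/55 (T = (5 - 5 + (½)/(-5))*(2*8/(3 + 8)) = (5 - 5 + (½)*(-⅕))*(2*8/11) = (5 - 5 - ⅒)*(2*8*(1/11)) = -⅒*16/11 = -8/55 ≈ -0.14545)
(8660 + T)/(38131 + 21208) = (8660 - 8/55)/(38131 + 21208) = (476292/55)/59339 = (476292/55)*(1/59339) = 476292/3263645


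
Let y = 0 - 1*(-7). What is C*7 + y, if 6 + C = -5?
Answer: -70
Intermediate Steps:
C = -11 (C = -6 - 5 = -11)
y = 7 (y = 0 + 7 = 7)
C*7 + y = -11*7 + 7 = -77 + 7 = -70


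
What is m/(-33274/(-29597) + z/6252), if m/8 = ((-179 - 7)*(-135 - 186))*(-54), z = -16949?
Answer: 4772746691768448/293610505 ≈ 1.6255e+7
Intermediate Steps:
m = -25792992 (m = 8*(((-179 - 7)*(-135 - 186))*(-54)) = 8*(-186*(-321)*(-54)) = 8*(59706*(-54)) = 8*(-3224124) = -25792992)
m/(-33274/(-29597) + z/6252) = -25792992/(-33274/(-29597) - 16949/6252) = -25792992/(-33274*(-1/29597) - 16949*1/6252) = -25792992/(33274/29597 - 16949/6252) = -25792992/(-293610505/185040444) = -25792992*(-185040444/293610505) = 4772746691768448/293610505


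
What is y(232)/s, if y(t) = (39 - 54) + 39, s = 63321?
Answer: 8/21107 ≈ 0.00037902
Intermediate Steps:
y(t) = 24 (y(t) = -15 + 39 = 24)
y(232)/s = 24/63321 = 24*(1/63321) = 8/21107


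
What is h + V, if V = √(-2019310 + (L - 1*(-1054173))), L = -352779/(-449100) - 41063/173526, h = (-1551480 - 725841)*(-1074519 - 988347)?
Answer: 4697808061986 + I*√180908482172544123064989/432947370 ≈ 4.6978e+12 + 982.41*I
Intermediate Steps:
h = 4697808061986 (h = -2277321*(-2062866) = 4697808061986)
L = 2376385303/4329473700 (L = -352779*(-1/449100) - 41063*1/173526 = 117593/149700 - 41063/173526 = 2376385303/4329473700 ≈ 0.54889)
V = I*√180908482172544123064989/432947370 (V = √(-2019310 + (2376385303/4329473700 - 1*(-1054173))) = √(-2019310 + (2376385303/4329473700 + 1054173)) = √(-2019310 + 4564016655135403/4329473700) = √(-4178532882011597/4329473700) = I*√180908482172544123064989/432947370 ≈ 982.41*I)
h + V = 4697808061986 + I*√180908482172544123064989/432947370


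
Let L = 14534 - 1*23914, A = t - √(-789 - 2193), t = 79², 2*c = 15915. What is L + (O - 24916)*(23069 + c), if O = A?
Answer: -1158858535/2 - 62053*I*√2982/2 ≈ -5.7943e+8 - 1.6943e+6*I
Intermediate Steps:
c = 15915/2 (c = (½)*15915 = 15915/2 ≈ 7957.5)
t = 6241
A = 6241 - I*√2982 (A = 6241 - √(-789 - 2193) = 6241 - √(-2982) = 6241 - I*√2982 ≈ 6241.0 - 54.608*I)
O = 6241 - I*√2982 ≈ 6241.0 - 54.608*I
L = -9380 (L = 14534 - 23914 = -9380)
L + (O - 24916)*(23069 + c) = -9380 + ((6241 - I*√2982) - 24916)*(23069 + 15915/2) = -9380 + (-18675 - I*√2982)*(62053/2) = -9380 + (-1158839775/2 - 62053*I*√2982/2) = -1158858535/2 - 62053*I*√2982/2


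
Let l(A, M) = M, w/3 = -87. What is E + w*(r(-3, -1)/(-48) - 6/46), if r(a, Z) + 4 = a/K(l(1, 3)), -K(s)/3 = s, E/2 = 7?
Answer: 10343/368 ≈ 28.106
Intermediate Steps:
E = 14 (E = 2*7 = 14)
w = -261 (w = 3*(-87) = -261)
K(s) = -3*s
r(a, Z) = -4 - a/9 (r(a, Z) = -4 + a/((-3*3)) = -4 + a/(-9) = -4 + a*(-1/9) = -4 - a/9)
E + w*(r(-3, -1)/(-48) - 6/46) = 14 - 261*((-4 - 1/9*(-3))/(-48) - 6/46) = 14 - 261*((-4 + 1/3)*(-1/48) - 6*1/46) = 14 - 261*(-11/3*(-1/48) - 3/23) = 14 - 261*(11/144 - 3/23) = 14 - 261*(-179/3312) = 14 + 5191/368 = 10343/368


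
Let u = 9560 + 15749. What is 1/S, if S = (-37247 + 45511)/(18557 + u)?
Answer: 21933/4132 ≈ 5.3081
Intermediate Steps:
u = 25309
S = 4132/21933 (S = (-37247 + 45511)/(18557 + 25309) = 8264/43866 = 8264*(1/43866) = 4132/21933 ≈ 0.18839)
1/S = 1/(4132/21933) = 21933/4132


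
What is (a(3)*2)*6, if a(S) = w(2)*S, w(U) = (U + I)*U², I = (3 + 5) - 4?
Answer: 864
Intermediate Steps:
I = 4 (I = 8 - 4 = 4)
w(U) = U²*(4 + U) (w(U) = (U + 4)*U² = (4 + U)*U² = U²*(4 + U))
a(S) = 24*S (a(S) = (2²*(4 + 2))*S = (4*6)*S = 24*S)
(a(3)*2)*6 = ((24*3)*2)*6 = (72*2)*6 = 144*6 = 864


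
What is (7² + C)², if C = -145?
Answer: 9216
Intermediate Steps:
(7² + C)² = (7² - 145)² = (49 - 145)² = (-96)² = 9216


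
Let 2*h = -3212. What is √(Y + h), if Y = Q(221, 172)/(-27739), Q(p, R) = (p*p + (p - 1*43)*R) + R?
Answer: I*√1237948935157/27739 ≈ 40.111*I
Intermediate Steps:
h = -1606 (h = (½)*(-3212) = -1606)
Q(p, R) = R + p² + R*(-43 + p) (Q(p, R) = (p² + (p - 43)*R) + R = (p² + (-43 + p)*R) + R = (p² + R*(-43 + p)) + R = R + p² + R*(-43 + p))
Y = -79629/27739 (Y = (221² - 42*172 + 172*221)/(-27739) = (48841 - 7224 + 38012)*(-1/27739) = 79629*(-1/27739) = -79629/27739 ≈ -2.8707)
√(Y + h) = √(-79629/27739 - 1606) = √(-44628463/27739) = I*√1237948935157/27739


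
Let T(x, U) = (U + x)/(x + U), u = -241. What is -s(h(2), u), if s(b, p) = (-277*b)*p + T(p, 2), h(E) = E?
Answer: -133515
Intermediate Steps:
T(x, U) = 1 (T(x, U) = (U + x)/(U + x) = 1)
s(b, p) = 1 - 277*b*p (s(b, p) = (-277*b)*p + 1 = -277*b*p + 1 = 1 - 277*b*p)
-s(h(2), u) = -(1 - 277*2*(-241)) = -(1 + 133514) = -1*133515 = -133515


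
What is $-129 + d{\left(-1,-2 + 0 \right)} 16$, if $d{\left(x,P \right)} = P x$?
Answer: $-97$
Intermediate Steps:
$-129 + d{\left(-1,-2 + 0 \right)} 16 = -129 + \left(-2 + 0\right) \left(-1\right) 16 = -129 + \left(-2\right) \left(-1\right) 16 = -129 + 2 \cdot 16 = -129 + 32 = -97$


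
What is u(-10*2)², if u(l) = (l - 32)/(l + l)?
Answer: 169/100 ≈ 1.6900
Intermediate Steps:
u(l) = (-32 + l)/(2*l) (u(l) = (-32 + l)/((2*l)) = (-32 + l)*(1/(2*l)) = (-32 + l)/(2*l))
u(-10*2)² = ((-32 - 10*2)/(2*((-10*2))))² = ((½)*(-32 - 20)/(-20))² = ((½)*(-1/20)*(-52))² = (13/10)² = 169/100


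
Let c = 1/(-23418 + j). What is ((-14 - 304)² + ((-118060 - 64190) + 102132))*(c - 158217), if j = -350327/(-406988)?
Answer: -31674659062266018342/9530494657 ≈ -3.3235e+9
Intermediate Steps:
j = 350327/406988 (j = -350327*(-1/406988) = 350327/406988 ≈ 0.86078)
c = -406988/9530494657 (c = 1/(-23418 + 350327/406988) = 1/(-9530494657/406988) = -406988/9530494657 ≈ -4.2704e-5)
((-14 - 304)² + ((-118060 - 64190) + 102132))*(c - 158217) = ((-14 - 304)² + ((-118060 - 64190) + 102132))*(-406988/9530494657 - 158217) = ((-318)² + (-182250 + 102132))*(-1507886273553557/9530494657) = (101124 - 80118)*(-1507886273553557/9530494657) = 21006*(-1507886273553557/9530494657) = -31674659062266018342/9530494657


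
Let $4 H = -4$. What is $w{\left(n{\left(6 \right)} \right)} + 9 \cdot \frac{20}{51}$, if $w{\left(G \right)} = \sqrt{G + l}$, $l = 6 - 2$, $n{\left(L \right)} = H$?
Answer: $\frac{60}{17} + \sqrt{3} \approx 5.2615$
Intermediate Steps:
$H = -1$ ($H = \frac{1}{4} \left(-4\right) = -1$)
$n{\left(L \right)} = -1$
$l = 4$
$w{\left(G \right)} = \sqrt{4 + G}$ ($w{\left(G \right)} = \sqrt{G + 4} = \sqrt{4 + G}$)
$w{\left(n{\left(6 \right)} \right)} + 9 \cdot \frac{20}{51} = \sqrt{4 - 1} + 9 \cdot \frac{20}{51} = \sqrt{3} + 9 \cdot 20 \cdot \frac{1}{51} = \sqrt{3} + 9 \cdot \frac{20}{51} = \sqrt{3} + \frac{60}{17} = \frac{60}{17} + \sqrt{3}$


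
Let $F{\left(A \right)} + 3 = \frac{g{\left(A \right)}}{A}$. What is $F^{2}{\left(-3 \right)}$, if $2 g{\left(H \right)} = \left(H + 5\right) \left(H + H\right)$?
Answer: $1$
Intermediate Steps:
$g{\left(H \right)} = H \left(5 + H\right)$ ($g{\left(H \right)} = \frac{\left(H + 5\right) \left(H + H\right)}{2} = \frac{\left(5 + H\right) 2 H}{2} = \frac{2 H \left(5 + H\right)}{2} = H \left(5 + H\right)$)
$F{\left(A \right)} = 2 + A$ ($F{\left(A \right)} = -3 + \frac{A \left(5 + A\right)}{A} = -3 + \left(5 + A\right) = 2 + A$)
$F^{2}{\left(-3 \right)} = \left(2 - 3\right)^{2} = \left(-1\right)^{2} = 1$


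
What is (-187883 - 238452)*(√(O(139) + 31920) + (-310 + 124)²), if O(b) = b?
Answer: -14749485660 - 426335*√32059 ≈ -1.4826e+10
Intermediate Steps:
(-187883 - 238452)*(√(O(139) + 31920) + (-310 + 124)²) = (-187883 - 238452)*(√(139 + 31920) + (-310 + 124)²) = -426335*(√32059 + (-186)²) = -426335*(√32059 + 34596) = -426335*(34596 + √32059) = -14749485660 - 426335*√32059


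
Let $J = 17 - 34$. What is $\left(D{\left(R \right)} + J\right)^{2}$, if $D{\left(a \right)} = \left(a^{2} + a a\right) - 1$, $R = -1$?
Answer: $256$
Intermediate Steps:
$J = -17$ ($J = 17 - 34 = -17$)
$D{\left(a \right)} = -1 + 2 a^{2}$ ($D{\left(a \right)} = \left(a^{2} + a^{2}\right) - 1 = 2 a^{2} - 1 = -1 + 2 a^{2}$)
$\left(D{\left(R \right)} + J\right)^{2} = \left(\left(-1 + 2 \left(-1\right)^{2}\right) - 17\right)^{2} = \left(\left(-1 + 2 \cdot 1\right) - 17\right)^{2} = \left(\left(-1 + 2\right) - 17\right)^{2} = \left(1 - 17\right)^{2} = \left(-16\right)^{2} = 256$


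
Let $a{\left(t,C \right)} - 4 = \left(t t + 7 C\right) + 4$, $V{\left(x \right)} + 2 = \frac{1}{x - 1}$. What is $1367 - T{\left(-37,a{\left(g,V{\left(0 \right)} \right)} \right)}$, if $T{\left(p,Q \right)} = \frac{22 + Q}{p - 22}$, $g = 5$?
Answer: $\frac{80687}{59} \approx 1367.6$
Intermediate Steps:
$V{\left(x \right)} = -2 + \frac{1}{-1 + x}$ ($V{\left(x \right)} = -2 + \frac{1}{x - 1} = -2 + \frac{1}{-1 + x}$)
$a{\left(t,C \right)} = 8 + t^{2} + 7 C$ ($a{\left(t,C \right)} = 4 + \left(\left(t t + 7 C\right) + 4\right) = 4 + \left(\left(t^{2} + 7 C\right) + 4\right) = 4 + \left(4 + t^{2} + 7 C\right) = 8 + t^{2} + 7 C$)
$T{\left(p,Q \right)} = \frac{22 + Q}{-22 + p}$
$1367 - T{\left(-37,a{\left(g,V{\left(0 \right)} \right)} \right)} = 1367 - \frac{22 + \left(8 + 5^{2} + 7 \frac{3 - 0}{-1 + 0}\right)}{-22 - 37} = 1367 - \frac{22 + \left(8 + 25 + 7 \frac{3 + 0}{-1}\right)}{-59} = 1367 - - \frac{22 + \left(8 + 25 + 7 \left(\left(-1\right) 3\right)\right)}{59} = 1367 - - \frac{22 + \left(8 + 25 + 7 \left(-3\right)\right)}{59} = 1367 - - \frac{22 + \left(8 + 25 - 21\right)}{59} = 1367 - - \frac{22 + 12}{59} = 1367 - \left(- \frac{1}{59}\right) 34 = 1367 - - \frac{34}{59} = 1367 + \frac{34}{59} = \frac{80687}{59}$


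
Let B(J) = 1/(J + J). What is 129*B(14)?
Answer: 129/28 ≈ 4.6071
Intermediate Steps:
B(J) = 1/(2*J)
129*B(14) = 129*((1/2)/14) = 129*((1/2)*(1/14)) = 129*(1/28) = 129/28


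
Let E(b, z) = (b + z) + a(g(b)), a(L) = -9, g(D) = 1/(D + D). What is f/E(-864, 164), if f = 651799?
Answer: -651799/709 ≈ -919.32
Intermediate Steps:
g(D) = 1/(2*D)
E(b, z) = -9 + b + z (E(b, z) = (b + z) - 9 = -9 + b + z)
f/E(-864, 164) = 651799/(-9 - 864 + 164) = 651799/(-709) = 651799*(-1/709) = -651799/709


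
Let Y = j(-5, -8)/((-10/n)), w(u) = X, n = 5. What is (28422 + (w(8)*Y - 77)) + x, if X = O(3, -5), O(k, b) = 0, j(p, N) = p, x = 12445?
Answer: 40790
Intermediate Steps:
X = 0
w(u) = 0
Y = 5/2 (Y = -5/((-10/5)) = -5/((-10*⅕)) = -5/(-2) = -5*(-½) = 5/2 ≈ 2.5000)
(28422 + (w(8)*Y - 77)) + x = (28422 + (0*(5/2) - 77)) + 12445 = (28422 + (0 - 77)) + 12445 = (28422 - 77) + 12445 = 28345 + 12445 = 40790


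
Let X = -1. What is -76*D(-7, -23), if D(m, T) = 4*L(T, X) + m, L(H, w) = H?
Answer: 7524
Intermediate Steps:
D(m, T) = m + 4*T (D(m, T) = 4*T + m = m + 4*T)
-76*D(-7, -23) = -76*(-7 + 4*(-23)) = -76*(-7 - 92) = -76*(-99) = 7524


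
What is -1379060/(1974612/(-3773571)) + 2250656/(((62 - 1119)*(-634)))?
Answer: 145307906046256473/55135939019 ≈ 2.6354e+6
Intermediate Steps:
-1379060/(1974612/(-3773571)) + 2250656/(((62 - 1119)*(-634))) = -1379060/(1974612*(-1/3773571)) + 2250656/((-1057*(-634))) = -1379060/(-658204/1257857) + 2250656/670138 = -1379060*(-1257857/658204) + 2250656*(1/670138) = 433665068605/164551 + 1125328/335069 = 145307906046256473/55135939019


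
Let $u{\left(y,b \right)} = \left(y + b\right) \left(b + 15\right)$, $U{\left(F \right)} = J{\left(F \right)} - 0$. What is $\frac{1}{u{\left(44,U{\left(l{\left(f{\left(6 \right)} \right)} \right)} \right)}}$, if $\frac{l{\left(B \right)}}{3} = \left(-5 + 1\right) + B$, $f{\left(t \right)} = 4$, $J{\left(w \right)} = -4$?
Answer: $\frac{1}{440} \approx 0.0022727$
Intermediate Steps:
$l{\left(B \right)} = -12 + 3 B$ ($l{\left(B \right)} = 3 \left(\left(-5 + 1\right) + B\right) = 3 \left(-4 + B\right) = -12 + 3 B$)
$U{\left(F \right)} = -4$ ($U{\left(F \right)} = -4 - 0 = -4 + 0 = -4$)
$u{\left(y,b \right)} = \left(15 + b\right) \left(b + y\right)$ ($u{\left(y,b \right)} = \left(b + y\right) \left(15 + b\right) = \left(15 + b\right) \left(b + y\right)$)
$\frac{1}{u{\left(44,U{\left(l{\left(f{\left(6 \right)} \right)} \right)} \right)}} = \frac{1}{\left(-4\right)^{2} + 15 \left(-4\right) + 15 \cdot 44 - 176} = \frac{1}{16 - 60 + 660 - 176} = \frac{1}{440}$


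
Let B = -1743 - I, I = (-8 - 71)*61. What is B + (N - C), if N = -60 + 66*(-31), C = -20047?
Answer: 21017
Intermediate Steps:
I = -4819 (I = -79*61 = -4819)
N = -2106 (N = -60 - 2046 = -2106)
B = 3076 (B = -1743 - 1*(-4819) = -1743 + 4819 = 3076)
B + (N - C) = 3076 + (-2106 - 1*(-20047)) = 3076 + (-2106 + 20047) = 3076 + 17941 = 21017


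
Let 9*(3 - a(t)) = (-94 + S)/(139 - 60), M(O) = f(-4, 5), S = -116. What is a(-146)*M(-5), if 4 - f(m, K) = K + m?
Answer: 781/79 ≈ 9.8861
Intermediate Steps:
f(m, K) = 4 - K - m (f(m, K) = 4 - (K + m) = 4 + (-K - m) = 4 - K - m)
M(O) = 3 (M(O) = 4 - 1*5 - 1*(-4) = 4 - 5 + 4 = 3)
a(t) = 781/237 (a(t) = 3 - (-94 - 116)/(9*(139 - 60)) = 3 - (-70)/(3*79) = 3 - ⅑*(-210/79) = 3 + 70/237 = 781/237)
a(-146)*M(-5) = (781/237)*3 = 781/79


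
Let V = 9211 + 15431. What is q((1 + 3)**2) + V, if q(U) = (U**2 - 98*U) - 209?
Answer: 23121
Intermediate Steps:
V = 24642
q(U) = -209 + U**2 - 98*U
q((1 + 3)**2) + V = (-209 + ((1 + 3)**2)**2 - 98*(1 + 3)**2) + 24642 = (-209 + (4**2)**2 - 98*4**2) + 24642 = (-209 + 16**2 - 98*16) + 24642 = (-209 + 256 - 1568) + 24642 = -1521 + 24642 = 23121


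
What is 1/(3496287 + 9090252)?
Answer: 1/12586539 ≈ 7.9450e-8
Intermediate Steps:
1/(3496287 + 9090252) = 1/12586539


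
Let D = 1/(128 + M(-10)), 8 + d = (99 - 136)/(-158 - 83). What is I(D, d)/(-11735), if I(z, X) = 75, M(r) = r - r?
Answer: -15/2347 ≈ -0.0063911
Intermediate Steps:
d = -1891/241 (d = -8 + (99 - 136)/(-158 - 83) = -8 - 37/(-241) = -8 - 37*(-1/241) = -8 + 37/241 = -1891/241 ≈ -7.8465)
M(r) = 0
D = 1/128 (D = 1/(128 + 0) = 1/128 ≈ 0.0078125)
I(D, d)/(-11735) = 75/(-11735) = 75*(-1/11735) = -15/2347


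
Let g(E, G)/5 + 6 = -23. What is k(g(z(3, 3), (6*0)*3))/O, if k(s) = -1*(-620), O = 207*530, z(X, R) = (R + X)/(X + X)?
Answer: 62/10971 ≈ 0.0056513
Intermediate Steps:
z(X, R) = (R + X)/(2*X) (z(X, R) = (R + X)/((2*X)) = (R + X)*(1/(2*X)) = (R + X)/(2*X))
O = 109710
g(E, G) = -145 (g(E, G) = -30 + 5*(-23) = -30 - 115 = -145)
k(s) = 620
k(g(z(3, 3), (6*0)*3))/O = 620/109710 = 620*(1/109710) = 62/10971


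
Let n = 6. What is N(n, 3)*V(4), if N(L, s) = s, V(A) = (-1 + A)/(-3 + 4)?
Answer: 9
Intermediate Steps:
V(A) = -1 + A (V(A) = (-1 + A)/1 = (-1 + A)*1 = -1 + A)
N(n, 3)*V(4) = 3*(-1 + 4) = 3*3 = 9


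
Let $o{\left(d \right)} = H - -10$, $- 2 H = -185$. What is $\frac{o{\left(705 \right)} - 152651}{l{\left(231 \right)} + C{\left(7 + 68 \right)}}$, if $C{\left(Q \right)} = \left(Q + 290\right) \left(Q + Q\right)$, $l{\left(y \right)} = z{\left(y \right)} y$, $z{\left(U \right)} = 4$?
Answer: $- \frac{101699}{37116} \approx -2.74$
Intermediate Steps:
$H = \frac{185}{2}$ ($H = \left(- \frac{1}{2}\right) \left(-185\right) = \frac{185}{2} \approx 92.5$)
$l{\left(y \right)} = 4 y$
$C{\left(Q \right)} = 2 Q \left(290 + Q\right)$ ($C{\left(Q \right)} = \left(290 + Q\right) 2 Q = 2 Q \left(290 + Q\right)$)
$o{\left(d \right)} = \frac{205}{2}$ ($o{\left(d \right)} = \frac{185}{2} - -10 = \frac{185}{2} + 10 = \frac{205}{2}$)
$\frac{o{\left(705 \right)} - 152651}{l{\left(231 \right)} + C{\left(7 + 68 \right)}} = \frac{\frac{205}{2} - 152651}{4 \cdot 231 + 2 \left(7 + 68\right) \left(290 + \left(7 + 68\right)\right)} = - \frac{305097}{2 \left(924 + 2 \cdot 75 \left(290 + 75\right)\right)} = - \frac{305097}{2 \left(924 + 2 \cdot 75 \cdot 365\right)} = - \frac{305097}{2 \left(924 + 54750\right)} = - \frac{305097}{2 \cdot 55674} = \left(- \frac{305097}{2}\right) \frac{1}{55674} = - \frac{101699}{37116}$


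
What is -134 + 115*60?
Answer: 6766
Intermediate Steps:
-134 + 115*60 = -134 + 6900 = 6766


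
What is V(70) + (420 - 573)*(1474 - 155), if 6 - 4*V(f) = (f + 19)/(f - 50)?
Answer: -16144529/80 ≈ -2.0181e+5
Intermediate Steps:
V(f) = 3/2 - (19 + f)/(4*(-50 + f)) (V(f) = 3/2 - (f + 19)/(4*(f - 50)) = 3/2 - (19 + f)/(4*(-50 + f)))
V(70) + (420 - 573)*(1474 - 155) = (-319 + 5*70)/(4*(-50 + 70)) + (420 - 573)*(1474 - 155) = (¼)*(-319 + 350)/20 - 153*1319 = (¼)*(1/20)*31 - 201807 = 31/80 - 201807 = -16144529/80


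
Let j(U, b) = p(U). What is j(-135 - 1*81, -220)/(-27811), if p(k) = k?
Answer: 216/27811 ≈ 0.0077667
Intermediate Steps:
j(U, b) = U
j(-135 - 1*81, -220)/(-27811) = (-135 - 1*81)/(-27811) = (-135 - 81)*(-1/27811) = -216*(-1/27811) = 216/27811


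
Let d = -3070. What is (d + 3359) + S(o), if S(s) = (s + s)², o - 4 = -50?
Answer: 8753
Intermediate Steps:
o = -46 (o = 4 - 50 = -46)
S(s) = 4*s² (S(s) = (2*s)² = 4*s²)
(d + 3359) + S(o) = (-3070 + 3359) + 4*(-46)² = 289 + 4*2116 = 289 + 8464 = 8753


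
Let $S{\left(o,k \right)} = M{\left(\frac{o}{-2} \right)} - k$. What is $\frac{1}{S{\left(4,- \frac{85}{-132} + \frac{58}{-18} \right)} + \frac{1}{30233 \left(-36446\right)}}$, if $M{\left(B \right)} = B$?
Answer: $\frac{218170639764}{126164334413} \approx 1.7293$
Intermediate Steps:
$S{\left(o,k \right)} = - k - \frac{o}{2}$ ($S{\left(o,k \right)} = \frac{o}{-2} - k = o \left(- \frac{1}{2}\right) - k = - \frac{o}{2} - k = - k - \frac{o}{2}$)
$\frac{1}{S{\left(4,- \frac{85}{-132} + \frac{58}{-18} \right)} + \frac{1}{30233 \left(-36446\right)}} = \frac{1}{\left(- (- \frac{85}{-132} + \frac{58}{-18}) - 2\right) + \frac{1}{30233 \left(-36446\right)}} = \frac{1}{\left(- (\left(-85\right) \left(- \frac{1}{132}\right) + 58 \left(- \frac{1}{18}\right)) - 2\right) + \frac{1}{30233} \left(- \frac{1}{36446}\right)} = \frac{1}{\left(- (\frac{85}{132} - \frac{29}{9}) - 2\right) - \frac{1}{1101871918}} = \frac{1}{\left(\left(-1\right) \left(- \frac{1021}{396}\right) - 2\right) - \frac{1}{1101871918}} = \frac{1}{\left(\frac{1021}{396} - 2\right) - \frac{1}{1101871918}} = \frac{1}{\frac{229}{396} - \frac{1}{1101871918}} = \frac{1}{\frac{126164334413}{218170639764}} = \frac{218170639764}{126164334413}$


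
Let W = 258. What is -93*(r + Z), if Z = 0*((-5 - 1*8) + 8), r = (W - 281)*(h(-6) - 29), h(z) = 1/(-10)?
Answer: -622449/10 ≈ -62245.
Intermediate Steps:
h(z) = -⅒
r = 6693/10 (r = (258 - 281)*(-⅒ - 29) = -23*(-291/10) = 6693/10 ≈ 669.30)
Z = 0 (Z = 0*((-5 - 8) + 8) = 0*(-13 + 8) = 0*(-5) = 0)
-93*(r + Z) = -93*(6693/10 + 0) = -93*6693/10 = -622449/10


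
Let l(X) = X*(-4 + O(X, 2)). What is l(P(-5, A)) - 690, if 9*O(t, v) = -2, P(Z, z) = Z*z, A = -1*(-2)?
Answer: -5830/9 ≈ -647.78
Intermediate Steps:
A = 2
O(t, v) = -2/9 (O(t, v) = (⅑)*(-2) = -2/9)
l(X) = -38*X/9 (l(X) = X*(-4 - 2/9) = X*(-38/9) = -38*X/9)
l(P(-5, A)) - 690 = -(-190)*2/9 - 690 = -38/9*(-10) - 690 = 380/9 - 690 = -5830/9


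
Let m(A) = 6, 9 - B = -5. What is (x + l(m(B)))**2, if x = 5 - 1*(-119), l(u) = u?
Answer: 16900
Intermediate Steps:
B = 14 (B = 9 - 1*(-5) = 9 + 5 = 14)
x = 124 (x = 5 + 119 = 124)
(x + l(m(B)))**2 = (124 + 6)**2 = 130**2 = 16900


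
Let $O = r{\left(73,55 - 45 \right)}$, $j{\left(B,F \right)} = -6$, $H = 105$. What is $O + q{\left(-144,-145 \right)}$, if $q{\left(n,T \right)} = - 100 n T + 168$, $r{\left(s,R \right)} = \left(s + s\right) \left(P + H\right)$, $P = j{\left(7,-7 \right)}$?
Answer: $-2073378$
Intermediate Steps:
$P = -6$
$r{\left(s,R \right)} = 198 s$ ($r{\left(s,R \right)} = \left(s + s\right) \left(-6 + 105\right) = 2 s 99 = 198 s$)
$q{\left(n,T \right)} = 168 - 100 T n$ ($q{\left(n,T \right)} = - 100 T n + 168 = 168 - 100 T n$)
$O = 14454$ ($O = 198 \cdot 73 = 14454$)
$O + q{\left(-144,-145 \right)} = 14454 + \left(168 - \left(-14500\right) \left(-144\right)\right) = 14454 + \left(168 - 2088000\right) = 14454 - 2087832 = -2073378$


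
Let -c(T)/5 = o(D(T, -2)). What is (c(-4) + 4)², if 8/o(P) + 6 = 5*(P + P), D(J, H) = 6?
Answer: 7744/729 ≈ 10.623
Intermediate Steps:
o(P) = 8/(-6 + 10*P) (o(P) = 8/(-6 + 5*(P + P)) = 8/(-6 + 5*(2*P)) = 8/(-6 + 10*P))
c(T) = -20/27 (c(T) = -20/(-3 + 5*6) = -20/(-3 + 30) = -20/27)
(c(-4) + 4)² = (-20/27 + 4)² = (88/27)² = 7744/729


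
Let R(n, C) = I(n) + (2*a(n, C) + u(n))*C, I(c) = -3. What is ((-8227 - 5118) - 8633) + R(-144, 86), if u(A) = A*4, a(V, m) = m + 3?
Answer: -56209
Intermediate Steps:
a(V, m) = 3 + m
u(A) = 4*A
R(n, C) = -3 + C*(6 + 2*C + 4*n) (R(n, C) = -3 + (2*(3 + C) + 4*n)*C = -3 + ((6 + 2*C) + 4*n)*C = -3 + (6 + 2*C + 4*n)*C = -3 + C*(6 + 2*C + 4*n))
((-8227 - 5118) - 8633) + R(-144, 86) = ((-8227 - 5118) - 8633) + (-3 + 2*86*(3 + 86) + 4*86*(-144)) = (-13345 - 8633) + (-3 + 2*86*89 - 49536) = -21978 + (-3 + 15308 - 49536) = -21978 - 34231 = -56209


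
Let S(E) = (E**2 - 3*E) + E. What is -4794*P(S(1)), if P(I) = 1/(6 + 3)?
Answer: -1598/3 ≈ -532.67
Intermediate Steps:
S(E) = E**2 - 2*E
P(I) = 1/9
-4794*P(S(1)) = -4794*1/9 = -1598/3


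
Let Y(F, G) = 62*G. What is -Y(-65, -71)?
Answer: 4402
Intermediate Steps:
-Y(-65, -71) = -62*(-71) = -1*(-4402) = 4402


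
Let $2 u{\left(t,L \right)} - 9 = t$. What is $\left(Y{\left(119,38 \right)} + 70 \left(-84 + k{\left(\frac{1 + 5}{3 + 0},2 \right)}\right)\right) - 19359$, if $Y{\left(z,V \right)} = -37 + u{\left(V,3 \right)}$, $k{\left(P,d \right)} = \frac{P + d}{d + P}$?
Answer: $- \frac{50365}{2} \approx -25183.0$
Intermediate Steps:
$u{\left(t,L \right)} = \frac{9}{2} + \frac{t}{2}$
$k{\left(P,d \right)} = 1$ ($k{\left(P,d \right)} = \frac{P + d}{P + d} = 1$)
$Y{\left(z,V \right)} = - \frac{65}{2} + \frac{V}{2}$ ($Y{\left(z,V \right)} = -37 + \left(\frac{9}{2} + \frac{V}{2}\right) = - \frac{65}{2} + \frac{V}{2}$)
$\left(Y{\left(119,38 \right)} + 70 \left(-84 + k{\left(\frac{1 + 5}{3 + 0},2 \right)}\right)\right) - 19359 = \left(\left(- \frac{65}{2} + \frac{1}{2} \cdot 38\right) + 70 \left(-84 + 1\right)\right) - 19359 = \left(\left(- \frac{65}{2} + 19\right) + 70 \left(-83\right)\right) - 19359 = \left(- \frac{27}{2} - 5810\right) - 19359 = - \frac{11647}{2} - 19359 = - \frac{50365}{2}$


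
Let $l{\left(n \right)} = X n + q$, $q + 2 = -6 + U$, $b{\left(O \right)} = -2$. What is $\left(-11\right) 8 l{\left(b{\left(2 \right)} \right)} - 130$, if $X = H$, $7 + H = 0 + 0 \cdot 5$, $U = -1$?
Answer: $-570$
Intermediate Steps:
$H = -7$ ($H = -7 + \left(0 + 0 \cdot 5\right) = -7 + \left(0 + 0\right) = -7 + 0 = -7$)
$X = -7$
$q = -9$ ($q = -2 - 7 = -9$)
$l{\left(n \right)} = -9 - 7 n$ ($l{\left(n \right)} = - 7 n - 9 = -9 - 7 n$)
$\left(-11\right) 8 l{\left(b{\left(2 \right)} \right)} - 130 = \left(-11\right) 8 \left(-9 - -14\right) - 130 = - 88 \left(-9 + 14\right) - 130 = \left(-88\right) 5 - 130 = -440 - 130 = -570$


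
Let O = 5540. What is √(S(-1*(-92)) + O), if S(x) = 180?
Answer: 2*√1430 ≈ 75.631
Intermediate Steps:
√(S(-1*(-92)) + O) = √(180 + 5540) = √5720 = 2*√1430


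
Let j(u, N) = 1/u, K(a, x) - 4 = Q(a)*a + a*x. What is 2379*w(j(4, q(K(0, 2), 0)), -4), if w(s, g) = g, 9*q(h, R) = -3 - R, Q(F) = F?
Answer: -9516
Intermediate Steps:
K(a, x) = 4 + a² + a*x (K(a, x) = 4 + (a*a + a*x) = 4 + (a² + a*x) = 4 + a² + a*x)
q(h, R) = -⅓ - R/9 (q(h, R) = (-3 - R)/9 = -⅓ - R/9)
2379*w(j(4, q(K(0, 2), 0)), -4) = 2379*(-4) = -9516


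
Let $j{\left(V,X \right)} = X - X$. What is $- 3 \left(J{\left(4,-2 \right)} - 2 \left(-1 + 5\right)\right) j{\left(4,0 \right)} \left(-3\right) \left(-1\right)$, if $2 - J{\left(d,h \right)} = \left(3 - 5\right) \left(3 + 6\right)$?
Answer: $0$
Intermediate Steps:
$j{\left(V,X \right)} = 0$
$J{\left(d,h \right)} = 20$ ($J{\left(d,h \right)} = 2 - \left(3 - 5\right) \left(3 + 6\right) = 2 - \left(-2\right) 9 = 2 - -18 = 2 + 18 = 20$)
$- 3 \left(J{\left(4,-2 \right)} - 2 \left(-1 + 5\right)\right) j{\left(4,0 \right)} \left(-3\right) \left(-1\right) = - 3 \left(20 - 2 \left(-1 + 5\right)\right) 0 \left(-3\right) \left(-1\right) = - 3 \left(20 - 8\right) 0 \left(-1\right) = - 3 \left(20 - 8\right) 0 = \left(-3\right) 12 \cdot 0 = \left(-36\right) 0 = 0$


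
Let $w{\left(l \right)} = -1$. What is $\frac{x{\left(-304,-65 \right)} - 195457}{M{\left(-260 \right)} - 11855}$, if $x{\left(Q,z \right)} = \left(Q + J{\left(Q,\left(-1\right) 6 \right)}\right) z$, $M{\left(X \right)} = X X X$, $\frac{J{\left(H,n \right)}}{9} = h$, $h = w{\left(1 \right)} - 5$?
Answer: $\frac{172187}{17587855} \approx 0.0097901$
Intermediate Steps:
$h = -6$ ($h = -1 - 5 = -6$)
$J{\left(H,n \right)} = -54$ ($J{\left(H,n \right)} = 9 \left(-6\right) = -54$)
$M{\left(X \right)} = X^{3}$ ($M{\left(X \right)} = X^{2} X = X^{3}$)
$x{\left(Q,z \right)} = z \left(-54 + Q\right)$ ($x{\left(Q,z \right)} = \left(Q - 54\right) z = \left(-54 + Q\right) z = z \left(-54 + Q\right)$)
$\frac{x{\left(-304,-65 \right)} - 195457}{M{\left(-260 \right)} - 11855} = \frac{- 65 \left(-54 - 304\right) - 195457}{\left(-260\right)^{3} - 11855} = \frac{\left(-65\right) \left(-358\right) - 195457}{-17576000 - 11855} = \frac{23270 - 195457}{-17587855} = \left(-172187\right) \left(- \frac{1}{17587855}\right) = \frac{172187}{17587855}$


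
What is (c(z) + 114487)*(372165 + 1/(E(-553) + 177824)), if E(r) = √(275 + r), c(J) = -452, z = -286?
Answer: 671002986389843535845/15810687627 - 114035*I*√278/31621375254 ≈ 4.244e+10 - 6.0128e-5*I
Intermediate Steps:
(c(z) + 114487)*(372165 + 1/(E(-553) + 177824)) = (-452 + 114487)*(372165 + 1/(√(275 - 553) + 177824)) = 114035*(372165 + 1/(√(-278) + 177824)) = 114035*(372165 + 1/(I*√278 + 177824)) = 114035*(372165 + 1/(177824 + I*√278)) = 42439835775 + 114035/(177824 + I*√278)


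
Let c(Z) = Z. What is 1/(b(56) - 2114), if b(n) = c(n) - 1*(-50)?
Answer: -1/2008 ≈ -0.00049801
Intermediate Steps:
b(n) = 50 + n (b(n) = n - 1*(-50) = n + 50 = 50 + n)
1/(b(56) - 2114) = 1/((50 + 56) - 2114) = 1/(106 - 2114) = 1/(-2008) = -1/2008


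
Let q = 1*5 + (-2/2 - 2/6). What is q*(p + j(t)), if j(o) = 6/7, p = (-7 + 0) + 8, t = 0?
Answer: 143/21 ≈ 6.8095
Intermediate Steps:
p = 1 (p = -7 + 8 = 1)
q = 11/3 (q = 5 + (-2*½ - 2*⅙) = 5 + (-1 - ⅓) = 5 - 4/3 = 11/3 ≈ 3.6667)
j(o) = 6/7 (j(o) = 6*(⅐) = 6/7)
q*(p + j(t)) = 11*(1 + 6/7)/3 = (11/3)*(13/7) = 143/21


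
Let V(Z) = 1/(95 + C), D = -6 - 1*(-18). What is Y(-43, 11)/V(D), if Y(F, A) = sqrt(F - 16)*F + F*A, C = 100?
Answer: -92235 - 8385*I*sqrt(59) ≈ -92235.0 - 64406.0*I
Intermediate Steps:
Y(F, A) = A*F + F*sqrt(-16 + F) (Y(F, A) = sqrt(-16 + F)*F + A*F = F*sqrt(-16 + F) + A*F = A*F + F*sqrt(-16 + F))
D = 12 (D = -6 + 18 = 12)
V(Z) = 1/195 (V(Z) = 1/(95 + 100) = 1/195)
Y(-43, 11)/V(D) = (-43*(11 + sqrt(-16 - 43)))/(1/195) = -43*(11 + sqrt(-59))*195 = -43*(11 + I*sqrt(59))*195 = (-473 - 43*I*sqrt(59))*195 = -92235 - 8385*I*sqrt(59)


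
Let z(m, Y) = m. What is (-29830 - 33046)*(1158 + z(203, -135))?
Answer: -85574236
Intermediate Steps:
(-29830 - 33046)*(1158 + z(203, -135)) = (-29830 - 33046)*(1158 + 203) = -62876*1361 = -85574236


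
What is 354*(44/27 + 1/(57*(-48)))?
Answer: 789007/1368 ≈ 576.76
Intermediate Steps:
354*(44/27 + 1/(57*(-48))) = 354*(44*(1/27) + (1/57)*(-1/48)) = 354*(44/27 - 1/2736) = 354*(13373/8208) = 789007/1368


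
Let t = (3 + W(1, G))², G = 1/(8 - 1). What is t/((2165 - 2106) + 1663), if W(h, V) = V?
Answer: 242/42189 ≈ 0.0057361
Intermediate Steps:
G = ⅐ (G = 1/7 = ⅐ ≈ 0.14286)
t = 484/49 (t = (3 + ⅐)² = (22/7)² = 484/49 ≈ 9.8775)
t/((2165 - 2106) + 1663) = 484/(49*((2165 - 2106) + 1663)) = 484/(49*(59 + 1663)) = (484/49)/1722 = (484/49)*(1/1722) = 242/42189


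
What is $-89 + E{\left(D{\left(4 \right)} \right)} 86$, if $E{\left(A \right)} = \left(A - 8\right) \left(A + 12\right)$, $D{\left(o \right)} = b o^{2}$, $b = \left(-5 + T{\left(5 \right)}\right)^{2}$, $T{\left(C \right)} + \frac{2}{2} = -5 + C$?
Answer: $28722535$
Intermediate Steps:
$T{\left(C \right)} = -6 + C$ ($T{\left(C \right)} = -1 + \left(-5 + C\right) = -6 + C$)
$b = 36$ ($b = \left(-5 + \left(-6 + 5\right)\right)^{2} = \left(-5 - 1\right)^{2} = \left(-6\right)^{2} = 36$)
$D{\left(o \right)} = 36 o^{2}$
$E{\left(A \right)} = \left(-8 + A\right) \left(12 + A\right)$
$-89 + E{\left(D{\left(4 \right)} \right)} 86 = -89 + \left(-96 + \left(36 \cdot 4^{2}\right)^{2} + 4 \cdot 36 \cdot 4^{2}\right) 86 = -89 + \left(-96 + \left(36 \cdot 16\right)^{2} + 4 \cdot 36 \cdot 16\right) 86 = -89 + \left(-96 + 576^{2} + 4 \cdot 576\right) 86 = -89 + \left(-96 + 331776 + 2304\right) 86 = -89 + 333984 \cdot 86 = -89 + 28722624 = 28722535$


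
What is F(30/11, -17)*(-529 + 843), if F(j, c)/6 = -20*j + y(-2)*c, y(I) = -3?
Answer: -73476/11 ≈ -6679.6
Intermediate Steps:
F(j, c) = -120*j - 18*c (F(j, c) = 6*(-20*j - 3*c) = -120*j - 18*c)
F(30/11, -17)*(-529 + 843) = (-3600/11 - 18*(-17))*(-529 + 843) = (-3600/11 + 306)*314 = -234/11*314 = -73476/11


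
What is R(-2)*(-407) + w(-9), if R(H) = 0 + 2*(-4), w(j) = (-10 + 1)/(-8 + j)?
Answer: 55361/17 ≈ 3256.5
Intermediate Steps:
w(j) = -9/(-8 + j)
R(H) = -8 (R(H) = 0 - 8 = -8)
R(-2)*(-407) + w(-9) = -8*(-407) - 9/(-8 - 9) = 3256 - 9/(-17) = 3256 - 9*(-1/17) = 3256 + 9/17 = 55361/17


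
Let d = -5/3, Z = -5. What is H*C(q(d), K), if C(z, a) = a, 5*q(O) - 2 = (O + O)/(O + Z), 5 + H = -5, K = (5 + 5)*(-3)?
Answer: 300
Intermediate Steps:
K = -30 (K = 10*(-3) = -30)
d = -5/3 (d = -5*⅓ = -5/3 ≈ -1.6667)
H = -10 (H = -5 - 5 = -10)
q(O) = ⅖ + 2*O/(5*(-5 + O)) (q(O) = ⅖ + ((O + O)/(O - 5))/5 = ⅖ + ((2*O)/(-5 + O))/5 = ⅖ + (2*O/(-5 + O))/5 = ⅖ + 2*O/(5*(-5 + O)))
H*C(q(d), K) = -10*(-30) = 300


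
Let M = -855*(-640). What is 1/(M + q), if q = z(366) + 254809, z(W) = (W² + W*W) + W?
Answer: 1/1070287 ≈ 9.3433e-7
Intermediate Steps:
M = 547200
z(W) = W + 2*W² (z(W) = (W² + W²) + W = 2*W² + W = W + 2*W²)
q = 523087 (q = 366*(1 + 2*366) + 254809 = 366*(1 + 732) + 254809 = 366*733 + 254809 = 268278 + 254809 = 523087)
1/(M + q) = 1/(547200 + 523087) = 1/1070287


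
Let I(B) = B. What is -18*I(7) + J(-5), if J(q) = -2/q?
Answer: -628/5 ≈ -125.60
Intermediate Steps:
-18*I(7) + J(-5) = -18*7 - 2/(-5) = -126 - 2*(-⅕) = -126 + ⅖ = -628/5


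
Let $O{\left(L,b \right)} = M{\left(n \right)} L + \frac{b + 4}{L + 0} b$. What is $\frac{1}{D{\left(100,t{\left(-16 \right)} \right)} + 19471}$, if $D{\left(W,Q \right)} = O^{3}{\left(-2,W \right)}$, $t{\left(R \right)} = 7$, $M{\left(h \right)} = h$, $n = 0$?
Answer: $- \frac{1}{140607980529} \approx -7.112 \cdot 10^{-12}$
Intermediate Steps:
$O{\left(L,b \right)} = \frac{b \left(4 + b\right)}{L}$ ($O{\left(L,b \right)} = 0 L + \frac{b + 4}{L + 0} b = 0 + \frac{4 + b}{L} b = 0 + \frac{b \left(4 + b\right)}{L} = \frac{b \left(4 + b\right)}{L}$)
$D{\left(W,Q \right)} = - \frac{W^{3} \left(4 + W\right)^{3}}{8}$ ($D{\left(W,Q \right)} = \left(\frac{W \left(4 + W\right)}{-2}\right)^{3} = \left(W \left(- \frac{1}{2}\right) \left(4 + W\right)\right)^{3} = \left(- \frac{W \left(4 + W\right)}{2}\right)^{3} = - \frac{W^{3} \left(4 + W\right)^{3}}{8}$)
$\frac{1}{D{\left(100,t{\left(-16 \right)} \right)} + 19471} = \frac{1}{\frac{100^{3} \left(-4 - 100\right)^{3}}{8} + 19471} = \frac{1}{\frac{1}{8} \cdot 1000000 \left(-4 - 100\right)^{3} + 19471} = \frac{1}{\frac{1}{8} \cdot 1000000 \left(-104\right)^{3} + 19471} = \frac{1}{\frac{1}{8} \cdot 1000000 \left(-1124864\right) + 19471} = \frac{1}{-140608000000 + 19471} = \frac{1}{-140607980529} = - \frac{1}{140607980529}$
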